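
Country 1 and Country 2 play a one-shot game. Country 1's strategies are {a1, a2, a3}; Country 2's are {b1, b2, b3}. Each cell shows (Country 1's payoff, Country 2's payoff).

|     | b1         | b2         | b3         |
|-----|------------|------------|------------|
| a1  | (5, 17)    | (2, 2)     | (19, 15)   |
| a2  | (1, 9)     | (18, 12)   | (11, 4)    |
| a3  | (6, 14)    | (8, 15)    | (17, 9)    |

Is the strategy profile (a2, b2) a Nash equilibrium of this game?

Holding Country 2 at b2: Country 1 gets 18 from a2, versus 2 from a1, 8 from a3. No profitable deviation for Country 1.
Holding Country 1 at a2: Country 2 gets 12 from b2, versus 9 from b1, 4 from b3. No profitable deviation for Country 2 either.

Yes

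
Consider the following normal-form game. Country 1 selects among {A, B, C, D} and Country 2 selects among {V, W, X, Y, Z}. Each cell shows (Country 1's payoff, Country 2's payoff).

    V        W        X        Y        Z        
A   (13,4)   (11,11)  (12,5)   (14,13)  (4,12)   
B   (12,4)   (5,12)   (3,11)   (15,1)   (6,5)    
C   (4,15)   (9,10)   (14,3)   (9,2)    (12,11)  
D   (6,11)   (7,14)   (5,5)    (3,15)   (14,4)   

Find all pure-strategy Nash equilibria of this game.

Check mutual best responses: a cell is a NE iff neither player can gain by unilaterally deviating.
Country 1's best responses — vs V: A (payoff 13); vs W: A (payoff 11); vs X: C (payoff 14); vs Y: B (payoff 15); vs Z: D (payoff 14).
Country 2's best responses — vs A: Y (payoff 13); vs B: W (payoff 12); vs C: V (payoff 15); vs D: Y (payoff 15).
No cell has both players best-responding. For instance, Country 1's best reply to Y is B, but against B Country 2 prefers W over Y.

None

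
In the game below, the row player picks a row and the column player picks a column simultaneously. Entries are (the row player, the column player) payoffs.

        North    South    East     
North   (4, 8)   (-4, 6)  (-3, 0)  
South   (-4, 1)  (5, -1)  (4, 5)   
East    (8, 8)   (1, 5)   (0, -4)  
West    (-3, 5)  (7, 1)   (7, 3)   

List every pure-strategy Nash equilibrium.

(East, North)

Check mutual best responses: a cell is a NE iff neither player can gain by unilaterally deviating.
The row player's best responses — vs North: East (payoff 8); vs South: West (payoff 7); vs East: West (payoff 7).
The column player's best responses — vs North: North (payoff 8); vs South: East (payoff 5); vs East: North (payoff 8); vs West: North (payoff 5).
The only mutual best response is (East, North); neither player gains by switching there.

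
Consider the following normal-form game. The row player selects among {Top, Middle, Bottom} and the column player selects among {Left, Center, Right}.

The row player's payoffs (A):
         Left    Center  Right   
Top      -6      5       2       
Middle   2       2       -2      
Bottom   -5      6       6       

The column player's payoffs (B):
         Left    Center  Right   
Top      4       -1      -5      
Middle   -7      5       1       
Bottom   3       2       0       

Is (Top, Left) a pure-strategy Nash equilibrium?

Holding the column player at Left: the row player gets -6 from Top but could get 2 by switching to Middle. The row player has a profitable deviation.

No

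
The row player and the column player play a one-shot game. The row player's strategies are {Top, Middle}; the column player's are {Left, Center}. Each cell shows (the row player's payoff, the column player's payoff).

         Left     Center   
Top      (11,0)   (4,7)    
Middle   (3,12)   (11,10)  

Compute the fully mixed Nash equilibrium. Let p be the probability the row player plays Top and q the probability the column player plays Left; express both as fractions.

In a mixed NE each player is indifferent between their pure strategies, so the opponent's mix sets the indifference.
The column player indifferent between Left and Center: p·0 + (1−p)·12 = p·7 + (1−p)·10 ⟹ 12 + (-12)p = 10 + (-3)p ⟹ p = 2/9.
The row player indifferent between Top and Middle: q·11 + (1−q)·4 = q·3 + (1−q)·11 ⟹ 4 + 7q = 11 + (-8)q ⟹ q = 7/15.

p = 2/9, q = 7/15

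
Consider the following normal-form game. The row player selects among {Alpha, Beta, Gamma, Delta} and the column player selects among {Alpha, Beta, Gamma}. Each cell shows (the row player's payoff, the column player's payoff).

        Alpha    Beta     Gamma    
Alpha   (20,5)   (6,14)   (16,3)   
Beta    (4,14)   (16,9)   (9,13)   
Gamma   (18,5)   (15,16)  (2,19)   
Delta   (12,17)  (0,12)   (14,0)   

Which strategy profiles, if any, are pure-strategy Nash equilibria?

None

Check mutual best responses: a cell is a NE iff neither player can gain by unilaterally deviating.
The row player's best responses — vs Alpha: Alpha (payoff 20); vs Beta: Beta (payoff 16); vs Gamma: Alpha (payoff 16).
The column player's best responses — vs Alpha: Beta (payoff 14); vs Beta: Alpha (payoff 14); vs Gamma: Gamma (payoff 19); vs Delta: Alpha (payoff 17).
No cell has both players best-responding. For instance, the row player's best reply to Beta is Beta, but against Beta the column player prefers Alpha over Beta.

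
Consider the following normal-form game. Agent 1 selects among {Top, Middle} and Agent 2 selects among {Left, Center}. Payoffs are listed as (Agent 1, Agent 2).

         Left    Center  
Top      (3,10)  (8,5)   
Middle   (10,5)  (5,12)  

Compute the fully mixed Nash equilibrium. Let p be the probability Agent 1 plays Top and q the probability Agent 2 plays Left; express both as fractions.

Each player's mixing probability is pinned down by making the *other* player indifferent.
Agent 2 indifferent between Left and Center: p·10 + (1−p)·5 = p·5 + (1−p)·12 ⟹ 5 + 5p = 12 + (-7)p ⟹ p = 7/12.
Agent 1 indifferent between Top and Middle: q·3 + (1−q)·8 = q·10 + (1−q)·5 ⟹ 8 + (-5)q = 5 + 5q ⟹ q = 3/10.

p = 7/12, q = 3/10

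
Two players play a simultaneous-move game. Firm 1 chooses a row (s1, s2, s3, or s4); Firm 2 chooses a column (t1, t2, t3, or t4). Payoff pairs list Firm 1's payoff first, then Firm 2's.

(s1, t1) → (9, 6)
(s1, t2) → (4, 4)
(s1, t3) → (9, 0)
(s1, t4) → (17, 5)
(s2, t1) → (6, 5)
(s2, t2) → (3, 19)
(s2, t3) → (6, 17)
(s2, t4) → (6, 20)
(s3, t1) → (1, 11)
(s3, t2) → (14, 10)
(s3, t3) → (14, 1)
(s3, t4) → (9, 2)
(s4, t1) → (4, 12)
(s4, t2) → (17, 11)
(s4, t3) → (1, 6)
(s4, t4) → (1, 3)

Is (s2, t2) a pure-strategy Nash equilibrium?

Holding Firm 2 at t2: Firm 1 gets 3 from s2 but could get 17 by switching to s4. Firm 1 has a profitable deviation.

No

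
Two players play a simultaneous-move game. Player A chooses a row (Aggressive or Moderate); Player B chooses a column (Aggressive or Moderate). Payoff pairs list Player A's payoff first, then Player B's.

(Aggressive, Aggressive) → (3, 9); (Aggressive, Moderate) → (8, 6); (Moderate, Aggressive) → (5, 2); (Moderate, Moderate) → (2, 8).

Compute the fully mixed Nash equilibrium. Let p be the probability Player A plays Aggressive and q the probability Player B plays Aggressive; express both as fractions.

p = 2/3, q = 3/4

In a mixed NE each player is indifferent between their pure strategies, so the opponent's mix sets the indifference.
Player B indifferent between Aggressive and Moderate: p·9 + (1−p)·2 = p·6 + (1−p)·8 ⟹ 2 + 7p = 8 + (-2)p ⟹ p = 2/3.
Player A indifferent between Aggressive and Moderate: q·3 + (1−q)·8 = q·5 + (1−q)·2 ⟹ 8 + (-5)q = 2 + 3q ⟹ q = 3/4.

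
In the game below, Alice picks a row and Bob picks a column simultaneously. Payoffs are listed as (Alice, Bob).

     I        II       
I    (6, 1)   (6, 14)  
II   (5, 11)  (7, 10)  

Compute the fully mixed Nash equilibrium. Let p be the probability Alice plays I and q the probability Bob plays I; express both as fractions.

p = 1/14, q = 1/2

Each player's mixing probability is pinned down by making the *other* player indifferent.
Bob indifferent between I and II: p·1 + (1−p)·11 = p·14 + (1−p)·10 ⟹ 11 + (-10)p = 10 + 4p ⟹ p = 1/14.
Alice indifferent between I and II: q·6 + (1−q)·6 = q·5 + (1−q)·7 ⟹ 6 + 0q = 7 + (-2)q ⟹ q = 1/2.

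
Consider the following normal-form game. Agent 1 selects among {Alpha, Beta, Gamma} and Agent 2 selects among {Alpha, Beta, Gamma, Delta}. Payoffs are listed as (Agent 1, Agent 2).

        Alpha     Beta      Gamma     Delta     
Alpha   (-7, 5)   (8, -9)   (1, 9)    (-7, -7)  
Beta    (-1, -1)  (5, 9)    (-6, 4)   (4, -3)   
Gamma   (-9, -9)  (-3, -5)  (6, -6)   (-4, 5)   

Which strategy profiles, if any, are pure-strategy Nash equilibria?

Find each player's best response to every opponent strategy; NE are the intersections.
Agent 1's best responses — vs Alpha: Beta (payoff -1); vs Beta: Alpha (payoff 8); vs Gamma: Gamma (payoff 6); vs Delta: Beta (payoff 4).
Agent 2's best responses — vs Alpha: Gamma (payoff 9); vs Beta: Beta (payoff 9); vs Gamma: Delta (payoff 5).
No cell has both players best-responding. For instance, Agent 1's best reply to Gamma is Gamma, but against Gamma Agent 2 prefers Delta over Gamma.

No pure-strategy Nash equilibrium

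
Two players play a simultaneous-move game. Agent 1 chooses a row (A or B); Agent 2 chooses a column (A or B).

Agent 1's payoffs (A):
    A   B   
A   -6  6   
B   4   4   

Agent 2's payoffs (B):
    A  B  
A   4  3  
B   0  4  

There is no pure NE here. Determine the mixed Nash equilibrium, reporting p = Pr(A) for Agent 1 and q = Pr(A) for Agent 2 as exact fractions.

p = 4/5, q = 1/6

In a mixed NE each player is indifferent between their pure strategies, so the opponent's mix sets the indifference.
Agent 2 indifferent between A and B: p·4 + (1−p)·0 = p·3 + (1−p)·4 ⟹ 0 + 4p = 4 + (-1)p ⟹ p = 4/5.
Agent 1 indifferent between A and B: q·(-6) + (1−q)·6 = q·4 + (1−q)·4 ⟹ 6 + (-12)q = 4 + 0q ⟹ q = 1/6.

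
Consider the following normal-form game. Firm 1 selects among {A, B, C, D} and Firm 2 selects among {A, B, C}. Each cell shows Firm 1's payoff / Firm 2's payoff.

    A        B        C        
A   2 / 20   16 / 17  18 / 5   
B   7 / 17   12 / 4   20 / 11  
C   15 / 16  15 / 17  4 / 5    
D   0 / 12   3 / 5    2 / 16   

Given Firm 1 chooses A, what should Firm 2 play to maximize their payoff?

With Firm 1 fixed at A, Firm 2's payoffs are: A → 20, B → 17, C → 5.
The maximum is 20, achieved by A.

A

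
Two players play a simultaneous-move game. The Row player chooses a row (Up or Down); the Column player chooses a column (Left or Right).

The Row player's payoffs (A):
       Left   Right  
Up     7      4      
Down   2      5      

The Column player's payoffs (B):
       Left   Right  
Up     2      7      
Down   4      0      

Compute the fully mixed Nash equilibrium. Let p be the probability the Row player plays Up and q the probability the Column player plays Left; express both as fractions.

In a mixed NE each player is indifferent between their pure strategies, so the opponent's mix sets the indifference.
The Column player indifferent between Left and Right: p·2 + (1−p)·4 = p·7 + (1−p)·0 ⟹ 4 + (-2)p = 0 + 7p ⟹ p = 4/9.
The Row player indifferent between Up and Down: q·7 + (1−q)·4 = q·2 + (1−q)·5 ⟹ 4 + 3q = 5 + (-3)q ⟹ q = 1/6.

p = 4/9, q = 1/6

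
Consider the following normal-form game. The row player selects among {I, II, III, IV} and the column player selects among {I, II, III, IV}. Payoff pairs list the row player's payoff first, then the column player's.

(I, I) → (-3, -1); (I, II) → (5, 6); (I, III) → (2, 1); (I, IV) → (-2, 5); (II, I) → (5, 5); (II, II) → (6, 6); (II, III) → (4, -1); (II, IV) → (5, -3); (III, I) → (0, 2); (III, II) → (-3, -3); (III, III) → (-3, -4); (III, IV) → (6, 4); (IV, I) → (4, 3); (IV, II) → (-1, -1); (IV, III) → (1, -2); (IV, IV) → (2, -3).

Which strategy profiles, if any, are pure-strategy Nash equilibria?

Find each player's best response to every opponent strategy; NE are the intersections.
The row player's best responses — vs I: II (payoff 5); vs II: II (payoff 6); vs III: II (payoff 4); vs IV: III (payoff 6).
The column player's best responses — vs I: II (payoff 6); vs II: II (payoff 6); vs III: IV (payoff 4); vs IV: I (payoff 3).
Mutual best responses occur at (II, II) and (III, IV); at each, neither player gains by switching.

(II, II) and (III, IV)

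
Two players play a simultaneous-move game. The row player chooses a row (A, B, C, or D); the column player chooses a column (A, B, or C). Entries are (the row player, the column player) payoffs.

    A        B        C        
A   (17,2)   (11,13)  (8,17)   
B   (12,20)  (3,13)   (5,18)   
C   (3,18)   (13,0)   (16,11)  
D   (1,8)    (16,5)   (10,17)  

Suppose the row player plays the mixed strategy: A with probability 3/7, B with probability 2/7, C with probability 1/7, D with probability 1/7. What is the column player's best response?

Compute the column player's expected payoff from each pure strategy against the given mix.
A: (3/7)·2 + (2/7)·20 + (1/7)·18 + (1/7)·8 = 72/7
B: (3/7)·13 + (2/7)·13 + (1/7)·0 + (1/7)·5 = 10
C: (3/7)·17 + (2/7)·18 + (1/7)·11 + (1/7)·17 = 115/7
Highest expected payoff is 115/7, from C.

C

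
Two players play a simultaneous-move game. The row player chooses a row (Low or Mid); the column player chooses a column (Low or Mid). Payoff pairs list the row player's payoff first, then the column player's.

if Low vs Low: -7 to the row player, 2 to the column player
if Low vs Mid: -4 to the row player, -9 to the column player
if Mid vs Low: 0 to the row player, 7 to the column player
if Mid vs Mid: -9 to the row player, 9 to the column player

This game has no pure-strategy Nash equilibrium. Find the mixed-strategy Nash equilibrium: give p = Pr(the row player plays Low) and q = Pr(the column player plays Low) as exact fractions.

In a mixed NE each player is indifferent between their pure strategies, so the opponent's mix sets the indifference.
The column player indifferent between Low and Mid: p·2 + (1−p)·7 = p·(-9) + (1−p)·9 ⟹ 7 + (-5)p = 9 + (-18)p ⟹ p = 2/13.
The row player indifferent between Low and Mid: q·(-7) + (1−q)·(-4) = q·0 + (1−q)·(-9) ⟹ (-4) + (-3)q = (-9) + 9q ⟹ q = 5/12.

p = 2/13, q = 5/12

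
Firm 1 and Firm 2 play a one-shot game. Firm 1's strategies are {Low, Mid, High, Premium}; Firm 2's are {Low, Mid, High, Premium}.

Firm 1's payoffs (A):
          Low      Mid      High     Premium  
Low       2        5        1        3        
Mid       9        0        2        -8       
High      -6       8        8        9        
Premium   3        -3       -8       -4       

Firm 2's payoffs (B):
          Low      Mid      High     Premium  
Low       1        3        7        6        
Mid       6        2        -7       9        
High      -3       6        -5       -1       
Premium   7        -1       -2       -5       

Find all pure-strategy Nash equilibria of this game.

(High, Mid)

Check mutual best responses: a cell is a NE iff neither player can gain by unilaterally deviating.
Firm 1's best responses — vs Low: Mid (payoff 9); vs Mid: High (payoff 8); vs High: High (payoff 8); vs Premium: High (payoff 9).
Firm 2's best responses — vs Low: High (payoff 7); vs Mid: Premium (payoff 9); vs High: Mid (payoff 6); vs Premium: Low (payoff 7).
The only mutual best response is (High, Mid); neither player gains by switching there.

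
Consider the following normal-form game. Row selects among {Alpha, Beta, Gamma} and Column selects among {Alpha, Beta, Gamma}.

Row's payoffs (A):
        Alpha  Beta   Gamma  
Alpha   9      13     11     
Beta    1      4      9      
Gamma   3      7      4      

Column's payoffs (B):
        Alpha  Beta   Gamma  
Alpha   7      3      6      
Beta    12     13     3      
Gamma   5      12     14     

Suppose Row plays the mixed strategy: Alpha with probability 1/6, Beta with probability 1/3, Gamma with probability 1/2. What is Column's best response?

Beta

Column's best reply maximizes expected payoff against the mix.
Alpha: (1/6)·7 + (1/3)·12 + (1/2)·5 = 23/3
Beta: (1/6)·3 + (1/3)·13 + (1/2)·12 = 65/6
Gamma: (1/6)·6 + (1/3)·3 + (1/2)·14 = 9
Highest expected payoff is 65/6, from Beta.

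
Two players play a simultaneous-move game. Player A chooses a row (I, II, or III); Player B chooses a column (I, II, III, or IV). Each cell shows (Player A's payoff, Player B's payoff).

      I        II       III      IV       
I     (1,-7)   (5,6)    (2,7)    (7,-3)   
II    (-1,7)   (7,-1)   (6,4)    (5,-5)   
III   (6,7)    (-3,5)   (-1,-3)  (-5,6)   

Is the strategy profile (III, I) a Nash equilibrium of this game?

Holding Player B at I: Player A gets 6 from III, versus 1 from I, -1 from II. No profitable deviation for Player A.
Holding Player A at III: Player B gets 7 from I, versus 5 from II, -3 from III, 6 from IV. No profitable deviation for Player B either.

Yes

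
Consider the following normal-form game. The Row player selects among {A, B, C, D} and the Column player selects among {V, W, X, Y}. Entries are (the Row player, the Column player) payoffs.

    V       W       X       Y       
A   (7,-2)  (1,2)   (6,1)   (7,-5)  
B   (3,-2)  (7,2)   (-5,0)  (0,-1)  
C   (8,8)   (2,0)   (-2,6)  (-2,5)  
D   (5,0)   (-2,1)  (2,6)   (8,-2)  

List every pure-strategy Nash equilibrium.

(B, W) and (C, V)

A profile is a Nash equilibrium when each player is best-responding to the other.
The Row player's best responses — vs V: C (payoff 8); vs W: B (payoff 7); vs X: A (payoff 6); vs Y: D (payoff 8).
The Column player's best responses — vs A: W (payoff 2); vs B: W (payoff 2); vs C: V (payoff 8); vs D: X (payoff 6).
Mutual best responses occur at (B, W) and (C, V); at each, neither player gains by switching.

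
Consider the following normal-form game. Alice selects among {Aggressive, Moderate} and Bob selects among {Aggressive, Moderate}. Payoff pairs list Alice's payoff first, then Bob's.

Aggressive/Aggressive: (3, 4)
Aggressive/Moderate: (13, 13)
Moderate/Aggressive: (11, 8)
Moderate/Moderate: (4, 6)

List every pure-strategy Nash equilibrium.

A profile is a Nash equilibrium when each player is best-responding to the other.
Alice's best responses — vs Aggressive: Moderate (payoff 11); vs Moderate: Aggressive (payoff 13).
Bob's best responses — vs Aggressive: Moderate (payoff 13); vs Moderate: Aggressive (payoff 8).
Mutual best responses occur at (Aggressive, Moderate) and (Moderate, Aggressive); at each, neither player gains by switching.

(Aggressive, Moderate) and (Moderate, Aggressive)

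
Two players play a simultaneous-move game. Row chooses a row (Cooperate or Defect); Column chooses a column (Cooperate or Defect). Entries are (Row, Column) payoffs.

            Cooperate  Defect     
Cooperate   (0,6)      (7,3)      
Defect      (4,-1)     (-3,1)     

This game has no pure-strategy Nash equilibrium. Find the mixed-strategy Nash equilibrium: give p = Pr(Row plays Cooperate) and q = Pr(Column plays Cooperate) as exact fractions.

Each player's mixing probability is pinned down by making the *other* player indifferent.
Column indifferent between Cooperate and Defect: p·6 + (1−p)·(-1) = p·3 + (1−p)·1 ⟹ (-1) + 7p = 1 + 2p ⟹ p = 2/5.
Row indifferent between Cooperate and Defect: q·0 + (1−q)·7 = q·4 + (1−q)·(-3) ⟹ 7 + (-7)q = (-3) + 7q ⟹ q = 5/7.

p = 2/5, q = 5/7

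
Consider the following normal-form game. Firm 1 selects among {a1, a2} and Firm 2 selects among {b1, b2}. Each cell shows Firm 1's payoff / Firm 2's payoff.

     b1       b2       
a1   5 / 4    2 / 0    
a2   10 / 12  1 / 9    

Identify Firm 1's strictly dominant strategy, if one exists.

A strategy is strictly dominant if it gives Firm 1 a strictly higher payoff than every other strategy, against every choice by the opponent.
a1 is not dominant: against b1, a2 gives 10 > 5.
a2 is not dominant: against b2, a1 gives 2 > 1.
No single strategy is best against every opponent action.

No strictly dominant strategy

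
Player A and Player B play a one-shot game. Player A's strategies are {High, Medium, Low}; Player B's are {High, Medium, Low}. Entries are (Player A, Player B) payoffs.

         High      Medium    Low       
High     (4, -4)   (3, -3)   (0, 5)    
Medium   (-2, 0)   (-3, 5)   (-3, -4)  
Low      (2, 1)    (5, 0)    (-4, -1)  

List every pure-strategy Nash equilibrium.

(High, Low)

Check mutual best responses: a cell is a NE iff neither player can gain by unilaterally deviating.
Player A's best responses — vs High: High (payoff 4); vs Medium: Low (payoff 5); vs Low: High (payoff 0).
Player B's best responses — vs High: Low (payoff 5); vs Medium: Medium (payoff 5); vs Low: High (payoff 1).
The only mutual best response is (High, Low); neither player gains by switching there.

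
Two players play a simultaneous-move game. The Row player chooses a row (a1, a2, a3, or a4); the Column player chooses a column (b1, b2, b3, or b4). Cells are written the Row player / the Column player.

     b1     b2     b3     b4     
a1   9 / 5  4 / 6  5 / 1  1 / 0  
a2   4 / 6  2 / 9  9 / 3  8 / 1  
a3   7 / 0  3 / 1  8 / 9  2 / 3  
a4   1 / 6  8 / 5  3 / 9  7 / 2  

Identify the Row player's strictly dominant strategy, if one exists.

None

Check whether one of the Row player's strategies beats all alternatives regardless of what the opponent does.
a1 is not dominant: against b2, a4 gives 8 > 4.
a2 is not dominant: against b1, a1 gives 9 > 4.
a3 is not dominant: against b1, a1 gives 9 > 7.
a4 is not dominant: against b1, a1 gives 9 > 1.
No single strategy is best against every opponent action.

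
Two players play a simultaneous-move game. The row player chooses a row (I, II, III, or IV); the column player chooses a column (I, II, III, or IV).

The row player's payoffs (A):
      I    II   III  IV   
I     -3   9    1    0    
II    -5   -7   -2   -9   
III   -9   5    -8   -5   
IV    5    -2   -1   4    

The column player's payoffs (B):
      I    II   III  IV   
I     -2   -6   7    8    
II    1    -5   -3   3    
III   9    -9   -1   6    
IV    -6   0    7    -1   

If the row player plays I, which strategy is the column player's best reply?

With the row player fixed at I, the column player's payoffs are: I → -2, II → -6, III → 7, IV → 8.
The maximum is 8, achieved by IV.

IV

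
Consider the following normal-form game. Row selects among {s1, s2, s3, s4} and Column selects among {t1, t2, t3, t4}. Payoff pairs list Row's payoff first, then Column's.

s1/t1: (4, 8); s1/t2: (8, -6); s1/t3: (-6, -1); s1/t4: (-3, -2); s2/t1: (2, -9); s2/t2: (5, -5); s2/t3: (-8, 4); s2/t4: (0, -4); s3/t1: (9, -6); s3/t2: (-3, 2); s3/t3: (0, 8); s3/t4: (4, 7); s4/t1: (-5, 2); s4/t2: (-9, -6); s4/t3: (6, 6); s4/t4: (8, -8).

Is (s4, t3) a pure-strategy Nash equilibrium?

Holding Column at t3: Row gets 6 from s4, versus -6 from s1, -8 from s2, 0 from s3. No profitable deviation for Row.
Holding Row at s4: Column gets 6 from t3, versus 2 from t1, -6 from t2, -8 from t4. No profitable deviation for Column either.

Yes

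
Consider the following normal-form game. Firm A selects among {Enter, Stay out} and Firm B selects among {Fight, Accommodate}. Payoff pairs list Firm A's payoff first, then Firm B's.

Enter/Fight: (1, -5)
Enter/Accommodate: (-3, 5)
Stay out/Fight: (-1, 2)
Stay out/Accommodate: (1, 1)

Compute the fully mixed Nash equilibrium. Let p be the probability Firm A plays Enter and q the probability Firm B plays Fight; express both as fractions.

p = 1/11, q = 2/3

In a mixed NE each player is indifferent between their pure strategies, so the opponent's mix sets the indifference.
Firm B indifferent between Fight and Accommodate: p·(-5) + (1−p)·2 = p·5 + (1−p)·1 ⟹ 2 + (-7)p = 1 + 4p ⟹ p = 1/11.
Firm A indifferent between Enter and Stay out: q·1 + (1−q)·(-3) = q·(-1) + (1−q)·1 ⟹ (-3) + 4q = 1 + (-2)q ⟹ q = 2/3.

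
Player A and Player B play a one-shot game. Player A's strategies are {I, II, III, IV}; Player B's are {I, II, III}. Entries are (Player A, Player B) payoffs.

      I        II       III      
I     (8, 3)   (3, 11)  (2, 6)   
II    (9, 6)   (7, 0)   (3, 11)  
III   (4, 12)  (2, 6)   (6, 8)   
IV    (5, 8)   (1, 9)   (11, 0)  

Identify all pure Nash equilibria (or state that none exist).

None

A profile is a Nash equilibrium when each player is best-responding to the other.
Player A's best responses — vs I: II (payoff 9); vs II: II (payoff 7); vs III: IV (payoff 11).
Player B's best responses — vs I: II (payoff 11); vs II: III (payoff 11); vs III: I (payoff 12); vs IV: II (payoff 9).
No cell has both players best-responding. For instance, Player A's best reply to III is IV, but against IV Player B prefers II over III.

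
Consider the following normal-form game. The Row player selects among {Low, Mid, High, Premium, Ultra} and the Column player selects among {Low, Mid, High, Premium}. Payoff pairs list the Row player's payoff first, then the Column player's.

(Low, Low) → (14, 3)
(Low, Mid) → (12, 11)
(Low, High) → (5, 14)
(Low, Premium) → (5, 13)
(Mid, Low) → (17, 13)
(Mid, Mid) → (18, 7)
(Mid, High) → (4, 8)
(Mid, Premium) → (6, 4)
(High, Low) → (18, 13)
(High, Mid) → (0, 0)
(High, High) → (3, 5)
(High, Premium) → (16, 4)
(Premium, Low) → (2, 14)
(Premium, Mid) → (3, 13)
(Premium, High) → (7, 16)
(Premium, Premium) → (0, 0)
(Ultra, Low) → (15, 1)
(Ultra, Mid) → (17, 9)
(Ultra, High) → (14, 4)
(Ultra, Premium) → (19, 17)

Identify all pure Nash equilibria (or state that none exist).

A profile is a Nash equilibrium when each player is best-responding to the other.
The Row player's best responses — vs Low: High (payoff 18); vs Mid: Mid (payoff 18); vs High: Ultra (payoff 14); vs Premium: Ultra (payoff 19).
The Column player's best responses — vs Low: High (payoff 14); vs Mid: Low (payoff 13); vs High: Low (payoff 13); vs Premium: High (payoff 16); vs Ultra: Premium (payoff 17).
Mutual best responses occur at (High, Low) and (Ultra, Premium); at each, neither player gains by switching.

(High, Low) and (Ultra, Premium)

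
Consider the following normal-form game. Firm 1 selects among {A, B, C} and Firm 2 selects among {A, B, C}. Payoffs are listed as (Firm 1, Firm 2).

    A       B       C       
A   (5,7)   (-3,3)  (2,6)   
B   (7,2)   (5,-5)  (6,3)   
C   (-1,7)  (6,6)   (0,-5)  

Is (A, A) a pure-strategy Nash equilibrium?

Holding Firm 2 at A: Firm 1 gets 5 from A but could get 7 by switching to B. Firm 1 has a profitable deviation.

No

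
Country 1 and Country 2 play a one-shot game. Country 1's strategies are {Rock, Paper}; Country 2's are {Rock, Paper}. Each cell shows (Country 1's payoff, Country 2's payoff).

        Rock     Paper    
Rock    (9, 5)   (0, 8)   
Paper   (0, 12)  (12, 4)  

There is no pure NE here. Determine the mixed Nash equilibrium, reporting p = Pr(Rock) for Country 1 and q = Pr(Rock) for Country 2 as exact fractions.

p = 8/11, q = 4/7

Each player's mixing probability is pinned down by making the *other* player indifferent.
Country 2 indifferent between Rock and Paper: p·5 + (1−p)·12 = p·8 + (1−p)·4 ⟹ 12 + (-7)p = 4 + 4p ⟹ p = 8/11.
Country 1 indifferent between Rock and Paper: q·9 + (1−q)·0 = q·0 + (1−q)·12 ⟹ 0 + 9q = 12 + (-12)q ⟹ q = 4/7.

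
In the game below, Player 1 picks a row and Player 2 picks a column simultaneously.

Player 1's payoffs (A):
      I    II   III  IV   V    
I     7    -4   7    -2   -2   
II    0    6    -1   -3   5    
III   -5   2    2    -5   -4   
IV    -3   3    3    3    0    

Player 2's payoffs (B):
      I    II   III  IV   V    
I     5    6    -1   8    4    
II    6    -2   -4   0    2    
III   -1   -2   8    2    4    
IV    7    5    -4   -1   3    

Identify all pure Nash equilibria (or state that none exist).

None

Check mutual best responses: a cell is a NE iff neither player can gain by unilaterally deviating.
Player 1's best responses — vs I: I (payoff 7); vs II: II (payoff 6); vs III: I (payoff 7); vs IV: IV (payoff 3); vs V: II (payoff 5).
Player 2's best responses — vs I: IV (payoff 8); vs II: I (payoff 6); vs III: III (payoff 8); vs IV: I (payoff 7).
No cell has both players best-responding. For instance, Player 1's best reply to III is I, but against I Player 2 prefers IV over III.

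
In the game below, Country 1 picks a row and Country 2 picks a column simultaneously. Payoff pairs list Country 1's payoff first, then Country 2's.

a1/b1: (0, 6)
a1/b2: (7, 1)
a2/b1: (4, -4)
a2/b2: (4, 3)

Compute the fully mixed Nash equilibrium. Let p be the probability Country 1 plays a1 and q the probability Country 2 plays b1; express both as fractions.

p = 7/12, q = 3/7

In a mixed NE each player is indifferent between their pure strategies, so the opponent's mix sets the indifference.
Country 2 indifferent between b1 and b2: p·6 + (1−p)·(-4) = p·1 + (1−p)·3 ⟹ (-4) + 10p = 3 + (-2)p ⟹ p = 7/12.
Country 1 indifferent between a1 and a2: q·0 + (1−q)·7 = q·4 + (1−q)·4 ⟹ 7 + (-7)q = 4 + 0q ⟹ q = 3/7.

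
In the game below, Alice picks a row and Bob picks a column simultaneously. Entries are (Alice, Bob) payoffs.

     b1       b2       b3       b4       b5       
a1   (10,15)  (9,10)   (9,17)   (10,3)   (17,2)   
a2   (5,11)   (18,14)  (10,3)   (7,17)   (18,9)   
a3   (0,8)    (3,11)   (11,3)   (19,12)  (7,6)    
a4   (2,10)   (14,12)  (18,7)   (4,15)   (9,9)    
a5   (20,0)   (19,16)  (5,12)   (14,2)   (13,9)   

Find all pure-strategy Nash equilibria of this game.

(a3, b4) and (a5, b2)

Find each player's best response to every opponent strategy; NE are the intersections.
Alice's best responses — vs b1: a5 (payoff 20); vs b2: a5 (payoff 19); vs b3: a4 (payoff 18); vs b4: a3 (payoff 19); vs b5: a2 (payoff 18).
Bob's best responses — vs a1: b3 (payoff 17); vs a2: b4 (payoff 17); vs a3: b4 (payoff 12); vs a4: b4 (payoff 15); vs a5: b2 (payoff 16).
Mutual best responses occur at (a3, b4) and (a5, b2); at each, neither player gains by switching.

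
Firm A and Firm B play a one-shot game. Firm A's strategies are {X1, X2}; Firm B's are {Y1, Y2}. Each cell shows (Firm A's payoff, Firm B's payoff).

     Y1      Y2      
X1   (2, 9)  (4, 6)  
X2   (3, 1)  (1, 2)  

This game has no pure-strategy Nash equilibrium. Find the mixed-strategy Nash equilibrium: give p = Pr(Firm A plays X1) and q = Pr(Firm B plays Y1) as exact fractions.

In a mixed NE each player is indifferent between their pure strategies, so the opponent's mix sets the indifference.
Firm B indifferent between Y1 and Y2: p·9 + (1−p)·1 = p·6 + (1−p)·2 ⟹ 1 + 8p = 2 + 4p ⟹ p = 1/4.
Firm A indifferent between X1 and X2: q·2 + (1−q)·4 = q·3 + (1−q)·1 ⟹ 4 + (-2)q = 1 + 2q ⟹ q = 3/4.

p = 1/4, q = 3/4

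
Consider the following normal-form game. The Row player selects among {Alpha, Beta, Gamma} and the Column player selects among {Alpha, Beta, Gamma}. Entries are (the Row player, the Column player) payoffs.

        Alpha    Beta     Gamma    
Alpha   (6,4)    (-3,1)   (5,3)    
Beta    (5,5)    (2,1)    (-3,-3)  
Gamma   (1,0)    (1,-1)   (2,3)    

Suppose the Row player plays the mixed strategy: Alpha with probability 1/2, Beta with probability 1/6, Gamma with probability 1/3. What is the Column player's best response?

Alpha

The Column player's best reply maximizes expected payoff against the mix.
Alpha: (1/2)·4 + (1/6)·5 + (1/3)·0 = 17/6
Beta: (1/2)·1 + (1/6)·1 + (1/3)·(-1) = 1/3
Gamma: (1/2)·3 + (1/6)·(-3) + (1/3)·3 = 2
Highest expected payoff is 17/6, from Alpha.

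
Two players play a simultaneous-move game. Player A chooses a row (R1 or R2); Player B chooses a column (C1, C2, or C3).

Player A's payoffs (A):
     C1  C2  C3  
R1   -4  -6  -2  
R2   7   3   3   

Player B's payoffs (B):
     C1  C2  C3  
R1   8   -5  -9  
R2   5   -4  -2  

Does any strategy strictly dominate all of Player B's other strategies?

Check whether one of Player B's strategies beats all alternatives regardless of what the opponent does.
C1 strictly dominates: vs R1: 8 > each of {-5, -9}; vs R2: 5 > each of {-4, -2}.

C1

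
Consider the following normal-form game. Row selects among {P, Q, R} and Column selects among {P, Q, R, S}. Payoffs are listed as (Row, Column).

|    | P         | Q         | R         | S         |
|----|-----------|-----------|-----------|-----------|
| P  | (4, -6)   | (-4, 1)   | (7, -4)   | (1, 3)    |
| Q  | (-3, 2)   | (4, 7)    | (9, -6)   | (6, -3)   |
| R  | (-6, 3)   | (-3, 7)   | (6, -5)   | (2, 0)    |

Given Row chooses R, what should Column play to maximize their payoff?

Q

With Row fixed at R, Column's payoffs are: P → 3, Q → 7, R → -5, S → 0.
The maximum is 7, achieved by Q.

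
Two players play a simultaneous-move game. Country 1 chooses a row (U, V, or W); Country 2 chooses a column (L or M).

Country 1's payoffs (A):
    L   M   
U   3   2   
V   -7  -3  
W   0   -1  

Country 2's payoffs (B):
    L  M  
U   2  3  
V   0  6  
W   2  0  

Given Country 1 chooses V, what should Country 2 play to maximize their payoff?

With Country 1 fixed at V, Country 2's payoffs are: L → 0, M → 6.
The maximum is 6, achieved by M.

M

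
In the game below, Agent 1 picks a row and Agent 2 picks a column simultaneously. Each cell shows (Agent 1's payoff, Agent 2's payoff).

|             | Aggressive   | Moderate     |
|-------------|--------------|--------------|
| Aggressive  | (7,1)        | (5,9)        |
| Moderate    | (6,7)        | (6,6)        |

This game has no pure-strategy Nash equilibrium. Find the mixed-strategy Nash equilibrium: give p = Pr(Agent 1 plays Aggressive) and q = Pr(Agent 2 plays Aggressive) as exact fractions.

Each player's mixing probability is pinned down by making the *other* player indifferent.
Agent 2 indifferent between Aggressive and Moderate: p·1 + (1−p)·7 = p·9 + (1−p)·6 ⟹ 7 + (-6)p = 6 + 3p ⟹ p = 1/9.
Agent 1 indifferent between Aggressive and Moderate: q·7 + (1−q)·5 = q·6 + (1−q)·6 ⟹ 5 + 2q = 6 + 0q ⟹ q = 1/2.

p = 1/9, q = 1/2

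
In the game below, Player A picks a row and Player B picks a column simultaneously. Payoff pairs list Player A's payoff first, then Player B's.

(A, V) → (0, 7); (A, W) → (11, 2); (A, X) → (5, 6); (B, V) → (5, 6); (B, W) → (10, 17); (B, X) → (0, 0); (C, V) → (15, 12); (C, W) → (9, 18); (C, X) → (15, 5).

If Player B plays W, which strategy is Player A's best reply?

With Player B fixed at W, Player A's payoffs are: A → 11, B → 10, C → 9.
The maximum is 11, achieved by A.

A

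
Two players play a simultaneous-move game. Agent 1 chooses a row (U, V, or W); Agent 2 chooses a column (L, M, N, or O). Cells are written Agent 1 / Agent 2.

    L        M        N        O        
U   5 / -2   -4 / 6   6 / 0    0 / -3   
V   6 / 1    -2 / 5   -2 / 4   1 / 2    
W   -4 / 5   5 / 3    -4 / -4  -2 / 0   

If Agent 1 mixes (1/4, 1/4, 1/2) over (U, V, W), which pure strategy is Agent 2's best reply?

M

Agent 2's best reply maximizes expected payoff against the mix.
L: (1/4)·(-2) + (1/4)·1 + (1/2)·5 = 9/4
M: (1/4)·6 + (1/4)·5 + (1/2)·3 = 17/4
N: (1/4)·0 + (1/4)·4 + (1/2)·(-4) = -1
O: (1/4)·(-3) + (1/4)·2 + (1/2)·0 = -1/4
Highest expected payoff is 17/4, from M.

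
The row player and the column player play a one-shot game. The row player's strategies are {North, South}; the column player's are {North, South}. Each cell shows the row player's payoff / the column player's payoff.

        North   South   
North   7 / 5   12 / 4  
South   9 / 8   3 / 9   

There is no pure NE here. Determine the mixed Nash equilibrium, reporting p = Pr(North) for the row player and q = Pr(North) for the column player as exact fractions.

p = 1/2, q = 9/11

In a mixed NE each player is indifferent between their pure strategies, so the opponent's mix sets the indifference.
The column player indifferent between North and South: p·5 + (1−p)·8 = p·4 + (1−p)·9 ⟹ 8 + (-3)p = 9 + (-5)p ⟹ p = 1/2.
The row player indifferent between North and South: q·7 + (1−q)·12 = q·9 + (1−q)·3 ⟹ 12 + (-5)q = 3 + 6q ⟹ q = 9/11.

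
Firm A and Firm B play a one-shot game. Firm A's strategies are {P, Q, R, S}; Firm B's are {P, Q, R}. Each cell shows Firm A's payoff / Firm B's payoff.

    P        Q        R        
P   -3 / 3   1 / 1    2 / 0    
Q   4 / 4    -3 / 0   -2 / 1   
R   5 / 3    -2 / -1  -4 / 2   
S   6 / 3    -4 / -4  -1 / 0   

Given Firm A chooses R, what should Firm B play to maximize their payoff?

P

With Firm A fixed at R, Firm B's payoffs are: P → 3, Q → -1, R → 2.
The maximum is 3, achieved by P.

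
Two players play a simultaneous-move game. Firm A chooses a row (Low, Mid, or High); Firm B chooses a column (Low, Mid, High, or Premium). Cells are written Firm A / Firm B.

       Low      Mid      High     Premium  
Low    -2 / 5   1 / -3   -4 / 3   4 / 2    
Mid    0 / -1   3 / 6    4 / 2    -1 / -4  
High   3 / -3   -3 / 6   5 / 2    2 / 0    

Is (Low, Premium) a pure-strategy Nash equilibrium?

Holding Firm B at Premium: Firm A gets 4 from Low, versus -1 from Mid, 2 from High. No profitable deviation for Firm A.
Holding Firm A at Low: Firm B gets 2 from Premium but could get 5 by switching to Low. Firm B has a profitable deviation.

No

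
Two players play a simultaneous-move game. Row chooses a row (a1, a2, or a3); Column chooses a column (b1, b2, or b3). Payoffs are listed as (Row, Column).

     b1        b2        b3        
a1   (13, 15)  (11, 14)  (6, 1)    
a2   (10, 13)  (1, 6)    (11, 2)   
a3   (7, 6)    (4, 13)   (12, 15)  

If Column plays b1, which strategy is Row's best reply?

With Column fixed at b1, Row's payoffs are: a1 → 13, a2 → 10, a3 → 7.
The maximum is 13, achieved by a1.

a1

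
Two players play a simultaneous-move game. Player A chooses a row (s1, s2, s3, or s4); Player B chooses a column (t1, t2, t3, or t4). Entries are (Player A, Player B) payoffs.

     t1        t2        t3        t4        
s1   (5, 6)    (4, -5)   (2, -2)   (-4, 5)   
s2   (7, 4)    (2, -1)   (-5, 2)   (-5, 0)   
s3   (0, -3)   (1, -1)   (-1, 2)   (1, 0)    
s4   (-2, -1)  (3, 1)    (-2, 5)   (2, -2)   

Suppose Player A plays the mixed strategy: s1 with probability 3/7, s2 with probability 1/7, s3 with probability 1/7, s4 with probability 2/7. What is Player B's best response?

Compute Player B's expected payoff from each pure strategy against the given mix.
t1: (3/7)·6 + (1/7)·4 + (1/7)·(-3) + (2/7)·(-1) = 17/7
t2: (3/7)·(-5) + (1/7)·(-1) + (1/7)·(-1) + (2/7)·1 = -15/7
t3: (3/7)·(-2) + (1/7)·2 + (1/7)·2 + (2/7)·5 = 8/7
t4: (3/7)·5 + (1/7)·0 + (1/7)·0 + (2/7)·(-2) = 11/7
Highest expected payoff is 17/7, from t1.

t1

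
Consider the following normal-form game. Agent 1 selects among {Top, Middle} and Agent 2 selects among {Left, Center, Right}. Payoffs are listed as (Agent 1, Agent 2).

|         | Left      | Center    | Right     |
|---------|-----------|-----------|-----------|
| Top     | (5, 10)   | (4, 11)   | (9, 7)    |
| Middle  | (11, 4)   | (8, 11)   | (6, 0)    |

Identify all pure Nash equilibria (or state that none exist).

(Middle, Center)

Check mutual best responses: a cell is a NE iff neither player can gain by unilaterally deviating.
Agent 1's best responses — vs Left: Middle (payoff 11); vs Center: Middle (payoff 8); vs Right: Top (payoff 9).
Agent 2's best responses — vs Top: Center (payoff 11); vs Middle: Center (payoff 11).
The only mutual best response is (Middle, Center); neither player gains by switching there.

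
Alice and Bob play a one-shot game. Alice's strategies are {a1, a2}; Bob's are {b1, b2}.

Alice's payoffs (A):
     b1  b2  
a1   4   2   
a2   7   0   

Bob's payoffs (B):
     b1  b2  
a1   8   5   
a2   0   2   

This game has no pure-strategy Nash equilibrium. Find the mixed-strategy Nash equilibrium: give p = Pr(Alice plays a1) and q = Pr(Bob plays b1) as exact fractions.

p = 2/5, q = 2/5

In a mixed NE each player is indifferent between their pure strategies, so the opponent's mix sets the indifference.
Bob indifferent between b1 and b2: p·8 + (1−p)·0 = p·5 + (1−p)·2 ⟹ 0 + 8p = 2 + 3p ⟹ p = 2/5.
Alice indifferent between a1 and a2: q·4 + (1−q)·2 = q·7 + (1−q)·0 ⟹ 2 + 2q = 0 + 7q ⟹ q = 2/5.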